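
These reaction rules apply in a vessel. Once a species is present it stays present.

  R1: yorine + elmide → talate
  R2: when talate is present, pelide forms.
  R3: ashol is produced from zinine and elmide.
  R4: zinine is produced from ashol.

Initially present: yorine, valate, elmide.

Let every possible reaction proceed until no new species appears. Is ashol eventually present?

No

ashol would need zinine and elmide (R3), but zinine never forms.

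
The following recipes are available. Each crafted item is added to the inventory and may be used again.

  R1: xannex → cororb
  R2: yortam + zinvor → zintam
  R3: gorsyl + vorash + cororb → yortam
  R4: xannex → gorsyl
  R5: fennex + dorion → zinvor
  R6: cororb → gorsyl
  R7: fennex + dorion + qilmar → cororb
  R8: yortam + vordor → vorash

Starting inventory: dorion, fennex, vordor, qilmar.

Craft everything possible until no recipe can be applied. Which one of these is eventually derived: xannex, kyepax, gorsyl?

gorsyl

Using R7, fennex, dorion, and qilmar make cororb.
Using R6, cororb makes gorsyl.
No rule produces kyepax, and it is not given. No rule produces xannex, and it is not given.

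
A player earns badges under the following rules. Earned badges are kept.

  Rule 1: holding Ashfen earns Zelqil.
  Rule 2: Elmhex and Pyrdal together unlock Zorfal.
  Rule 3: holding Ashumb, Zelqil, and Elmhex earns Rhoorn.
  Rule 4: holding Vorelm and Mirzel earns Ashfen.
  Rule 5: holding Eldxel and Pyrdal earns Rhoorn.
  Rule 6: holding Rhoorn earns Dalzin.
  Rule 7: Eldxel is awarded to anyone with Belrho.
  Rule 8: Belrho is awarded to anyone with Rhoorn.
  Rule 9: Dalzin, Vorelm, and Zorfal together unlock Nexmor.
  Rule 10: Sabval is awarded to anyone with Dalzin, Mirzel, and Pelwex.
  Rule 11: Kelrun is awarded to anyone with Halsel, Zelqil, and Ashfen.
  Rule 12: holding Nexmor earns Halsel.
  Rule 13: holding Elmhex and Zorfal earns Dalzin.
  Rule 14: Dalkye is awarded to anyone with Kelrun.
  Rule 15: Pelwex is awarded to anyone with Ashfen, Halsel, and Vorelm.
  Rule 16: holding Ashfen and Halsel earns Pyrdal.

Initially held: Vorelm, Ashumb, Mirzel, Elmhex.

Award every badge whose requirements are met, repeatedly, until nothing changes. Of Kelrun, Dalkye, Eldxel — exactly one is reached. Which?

Eldxel

With Vorelm and Mirzel, Ashfen is earned (Rule 4).
With Ashfen, Zelqil is earned (Rule 1).
With Ashumb, Zelqil, and Elmhex, Rhoorn is earned (Rule 3).
With Rhoorn, Belrho is earned (Rule 8).
With Belrho, Eldxel is earned (Rule 7).
Dalkye would need Kelrun (Rule 14), but Kelrun is never earned. Kelrun would need Halsel, Zelqil, and Ashfen (Rule 11), but Halsel is never earned.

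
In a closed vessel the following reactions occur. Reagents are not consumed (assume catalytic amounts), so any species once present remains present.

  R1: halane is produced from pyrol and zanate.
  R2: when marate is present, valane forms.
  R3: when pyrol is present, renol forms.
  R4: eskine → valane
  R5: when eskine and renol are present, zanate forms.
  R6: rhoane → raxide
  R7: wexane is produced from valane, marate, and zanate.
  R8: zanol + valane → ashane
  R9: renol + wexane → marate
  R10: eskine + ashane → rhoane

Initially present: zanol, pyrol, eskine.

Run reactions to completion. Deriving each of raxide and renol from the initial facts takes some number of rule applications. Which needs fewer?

renol: pyrol present → renol forms (R3). [1 rule application]
raxide: eskine present → valane forms (R4). zanol and valane present → ashane forms (R8). eskine and ashane present → rhoane forms (R10). rhoane present → raxide forms (R6). [4 rule applications]
renol needs fewer.

renol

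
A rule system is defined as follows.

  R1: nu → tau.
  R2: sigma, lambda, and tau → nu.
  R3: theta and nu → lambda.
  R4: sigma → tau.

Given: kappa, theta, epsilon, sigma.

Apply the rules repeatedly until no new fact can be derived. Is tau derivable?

Yes

sigma holds, so tau follows (R4).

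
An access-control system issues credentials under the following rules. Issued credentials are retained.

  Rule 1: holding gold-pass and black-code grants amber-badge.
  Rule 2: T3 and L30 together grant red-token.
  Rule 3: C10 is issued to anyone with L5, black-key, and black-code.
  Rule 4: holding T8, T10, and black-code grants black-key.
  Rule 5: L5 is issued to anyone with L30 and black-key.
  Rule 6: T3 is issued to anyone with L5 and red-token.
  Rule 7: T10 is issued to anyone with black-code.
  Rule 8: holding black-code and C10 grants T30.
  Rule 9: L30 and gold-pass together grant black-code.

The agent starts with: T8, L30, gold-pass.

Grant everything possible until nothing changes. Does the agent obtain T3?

T3 would need L5 and red-token (Rule 6), but red-token is never granted.

No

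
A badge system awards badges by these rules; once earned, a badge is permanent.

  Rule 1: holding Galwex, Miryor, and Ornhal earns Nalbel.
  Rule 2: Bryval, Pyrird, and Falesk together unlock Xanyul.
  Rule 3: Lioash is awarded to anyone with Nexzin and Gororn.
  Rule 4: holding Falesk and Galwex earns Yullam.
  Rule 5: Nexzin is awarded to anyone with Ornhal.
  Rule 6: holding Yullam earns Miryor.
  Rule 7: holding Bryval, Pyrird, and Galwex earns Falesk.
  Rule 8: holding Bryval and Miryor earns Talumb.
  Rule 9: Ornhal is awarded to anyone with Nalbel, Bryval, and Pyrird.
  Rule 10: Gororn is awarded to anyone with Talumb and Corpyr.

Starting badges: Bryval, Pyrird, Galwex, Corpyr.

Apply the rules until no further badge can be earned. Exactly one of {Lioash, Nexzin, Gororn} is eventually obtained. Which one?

Gororn

With Bryval, Pyrird, and Galwex, Falesk is earned (Rule 7).
With Falesk and Galwex, Yullam is earned (Rule 4).
With Yullam, Miryor is earned (Rule 6).
With Bryval and Miryor, Talumb is earned (Rule 8).
With Talumb and Corpyr, Gororn is earned (Rule 10).
Nexzin would need Ornhal (Rule 5), but Ornhal is never earned. Lioash would need Nexzin and Gororn (Rule 3), but Nexzin is never earned.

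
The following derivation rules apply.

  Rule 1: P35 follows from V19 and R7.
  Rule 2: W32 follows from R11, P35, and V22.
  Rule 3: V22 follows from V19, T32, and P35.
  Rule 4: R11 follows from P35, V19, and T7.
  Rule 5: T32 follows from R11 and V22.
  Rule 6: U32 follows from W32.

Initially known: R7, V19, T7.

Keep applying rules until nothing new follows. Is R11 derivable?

Yes

V19 and R7 hold, so P35 follows (Rule 1).
P35, V19, and T7 hold, so R11 follows (Rule 4).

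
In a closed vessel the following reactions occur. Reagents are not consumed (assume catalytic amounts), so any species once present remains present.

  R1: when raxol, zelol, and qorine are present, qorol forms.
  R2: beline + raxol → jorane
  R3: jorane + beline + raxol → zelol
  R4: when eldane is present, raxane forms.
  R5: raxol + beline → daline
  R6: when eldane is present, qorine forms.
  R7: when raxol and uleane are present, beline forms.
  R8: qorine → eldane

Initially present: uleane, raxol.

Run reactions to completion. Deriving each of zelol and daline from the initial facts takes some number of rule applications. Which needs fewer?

daline

daline: raxol and uleane present → beline forms (R7). raxol and beline present → daline forms (R5). [2 rule applications]
zelol: raxol and uleane present → beline forms (R7). beline and raxol present → jorane forms (R2). jorane, beline, and raxol present → zelol forms (R3). [3 rule applications]
daline needs fewer.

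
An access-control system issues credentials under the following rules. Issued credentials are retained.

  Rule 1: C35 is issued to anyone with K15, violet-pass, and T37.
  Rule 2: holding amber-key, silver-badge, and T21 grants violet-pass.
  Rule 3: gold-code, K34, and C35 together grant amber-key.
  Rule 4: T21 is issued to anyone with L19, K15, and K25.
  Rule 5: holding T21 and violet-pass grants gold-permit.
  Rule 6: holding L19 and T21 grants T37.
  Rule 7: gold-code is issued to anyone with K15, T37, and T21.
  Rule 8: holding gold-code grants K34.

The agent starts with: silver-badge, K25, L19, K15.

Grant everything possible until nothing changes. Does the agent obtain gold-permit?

No

gold-permit would need T21 and violet-pass (Rule 5), but violet-pass is never granted.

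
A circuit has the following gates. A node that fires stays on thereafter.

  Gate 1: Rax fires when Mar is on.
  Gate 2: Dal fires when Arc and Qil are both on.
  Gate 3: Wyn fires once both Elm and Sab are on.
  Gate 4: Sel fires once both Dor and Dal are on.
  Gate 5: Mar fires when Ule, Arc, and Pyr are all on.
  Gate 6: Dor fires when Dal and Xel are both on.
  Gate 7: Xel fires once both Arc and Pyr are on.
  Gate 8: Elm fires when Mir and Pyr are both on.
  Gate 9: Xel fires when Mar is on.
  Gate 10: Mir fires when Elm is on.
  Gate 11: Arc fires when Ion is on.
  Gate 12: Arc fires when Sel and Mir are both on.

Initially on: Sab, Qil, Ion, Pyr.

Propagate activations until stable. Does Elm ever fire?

Elm would need Mir and Pyr (Gate 8), but Mir never turns on.

No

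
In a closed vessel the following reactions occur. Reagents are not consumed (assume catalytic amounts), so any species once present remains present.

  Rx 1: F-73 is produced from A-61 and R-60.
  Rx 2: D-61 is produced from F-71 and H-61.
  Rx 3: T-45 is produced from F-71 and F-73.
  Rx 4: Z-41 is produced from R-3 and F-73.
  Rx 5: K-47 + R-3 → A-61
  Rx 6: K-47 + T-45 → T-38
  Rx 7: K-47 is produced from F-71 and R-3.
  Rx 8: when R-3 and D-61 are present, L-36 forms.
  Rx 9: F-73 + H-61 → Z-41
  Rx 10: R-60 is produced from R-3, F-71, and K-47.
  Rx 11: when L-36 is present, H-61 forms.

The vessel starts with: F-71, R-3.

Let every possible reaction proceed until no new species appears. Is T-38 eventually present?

Yes

F-71 and R-3 present → K-47 forms (Rx 7).
R-3, F-71, and K-47 present → R-60 forms (Rx 10).
K-47 and R-3 present → A-61 forms (Rx 5).
A-61 and R-60 present → F-73 forms (Rx 1).
F-71 and F-73 present → T-45 forms (Rx 3).
K-47 and T-45 present → T-38 forms (Rx 6).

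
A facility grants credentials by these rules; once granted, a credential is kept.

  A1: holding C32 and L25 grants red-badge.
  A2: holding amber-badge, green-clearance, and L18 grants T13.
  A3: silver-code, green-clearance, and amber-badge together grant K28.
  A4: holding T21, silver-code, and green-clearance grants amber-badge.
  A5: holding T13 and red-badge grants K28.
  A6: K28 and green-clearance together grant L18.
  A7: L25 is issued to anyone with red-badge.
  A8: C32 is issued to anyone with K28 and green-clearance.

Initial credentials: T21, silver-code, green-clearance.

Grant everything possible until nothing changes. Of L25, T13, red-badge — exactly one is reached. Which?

Holding T21, silver-code, and green-clearance grants amber-badge (A4).
Holding silver-code, green-clearance, and amber-badge grants K28 (A3).
Holding K28 and green-clearance grants L18 (A6).
Holding amber-badge, green-clearance, and L18 grants T13 (A2).
L25 would need red-badge (A7), but red-badge is never granted. red-badge would need C32 and L25 (A1), but L25 is never granted.

T13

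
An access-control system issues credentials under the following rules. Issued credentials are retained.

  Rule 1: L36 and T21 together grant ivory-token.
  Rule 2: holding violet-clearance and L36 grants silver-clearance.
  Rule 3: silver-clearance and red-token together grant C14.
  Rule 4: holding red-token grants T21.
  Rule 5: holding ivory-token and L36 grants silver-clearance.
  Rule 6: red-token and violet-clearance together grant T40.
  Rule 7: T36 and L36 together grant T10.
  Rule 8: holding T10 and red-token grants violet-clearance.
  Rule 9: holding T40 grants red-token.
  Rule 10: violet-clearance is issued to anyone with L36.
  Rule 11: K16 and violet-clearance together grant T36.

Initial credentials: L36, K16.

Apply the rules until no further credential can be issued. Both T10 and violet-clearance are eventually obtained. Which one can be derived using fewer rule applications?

violet-clearance

violet-clearance: Holding L36 grants violet-clearance (Rule 10). [1 rule application]
T10: Holding L36 grants violet-clearance (Rule 10). Holding K16 and violet-clearance grants T36 (Rule 11). Holding T36 and L36 grants T10 (Rule 7). [3 rule applications]
violet-clearance needs fewer.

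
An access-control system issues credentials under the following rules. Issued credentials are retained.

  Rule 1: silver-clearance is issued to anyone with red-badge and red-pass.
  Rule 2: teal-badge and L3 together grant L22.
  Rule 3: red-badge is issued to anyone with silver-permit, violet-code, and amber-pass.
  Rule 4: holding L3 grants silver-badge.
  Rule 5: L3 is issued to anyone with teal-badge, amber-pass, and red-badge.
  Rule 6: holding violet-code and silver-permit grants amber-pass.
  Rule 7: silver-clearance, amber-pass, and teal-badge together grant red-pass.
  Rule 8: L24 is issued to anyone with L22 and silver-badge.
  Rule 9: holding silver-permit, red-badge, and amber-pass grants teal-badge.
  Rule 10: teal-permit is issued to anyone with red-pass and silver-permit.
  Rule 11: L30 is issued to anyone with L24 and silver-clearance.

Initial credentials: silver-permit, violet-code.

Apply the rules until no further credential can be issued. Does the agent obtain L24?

Holding violet-code and silver-permit grants amber-pass (Rule 6).
Holding silver-permit, violet-code, and amber-pass grants red-badge (Rule 3).
Holding silver-permit, red-badge, and amber-pass grants teal-badge (Rule 9).
Holding teal-badge, amber-pass, and red-badge grants L3 (Rule 5).
Holding teal-badge and L3 grants L22 (Rule 2).
Holding L3 grants silver-badge (Rule 4).
Holding L22 and silver-badge grants L24 (Rule 8).

Yes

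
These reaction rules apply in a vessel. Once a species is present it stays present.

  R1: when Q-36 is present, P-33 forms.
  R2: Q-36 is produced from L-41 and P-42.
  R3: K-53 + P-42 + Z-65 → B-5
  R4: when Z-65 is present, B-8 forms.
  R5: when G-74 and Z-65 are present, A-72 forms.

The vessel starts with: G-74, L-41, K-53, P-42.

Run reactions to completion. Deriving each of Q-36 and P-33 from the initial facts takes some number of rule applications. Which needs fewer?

Q-36: L-41 and P-42 present → Q-36 forms (R2). [1 rule application]
P-33: L-41 and P-42 present → Q-36 forms (R2). Q-36 present → P-33 forms (R1). [2 rule applications]
Q-36 needs fewer.

Q-36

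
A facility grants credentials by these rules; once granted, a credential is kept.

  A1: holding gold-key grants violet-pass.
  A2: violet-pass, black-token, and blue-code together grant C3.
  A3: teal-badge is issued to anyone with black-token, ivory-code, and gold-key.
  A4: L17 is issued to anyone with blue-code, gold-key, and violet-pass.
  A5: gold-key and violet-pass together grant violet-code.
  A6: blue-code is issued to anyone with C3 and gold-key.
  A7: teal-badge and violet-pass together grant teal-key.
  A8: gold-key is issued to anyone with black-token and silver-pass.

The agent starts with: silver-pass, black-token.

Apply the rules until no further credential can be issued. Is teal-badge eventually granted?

teal-badge would need black-token, ivory-code, and gold-key (A3), but ivory-code is never granted.

No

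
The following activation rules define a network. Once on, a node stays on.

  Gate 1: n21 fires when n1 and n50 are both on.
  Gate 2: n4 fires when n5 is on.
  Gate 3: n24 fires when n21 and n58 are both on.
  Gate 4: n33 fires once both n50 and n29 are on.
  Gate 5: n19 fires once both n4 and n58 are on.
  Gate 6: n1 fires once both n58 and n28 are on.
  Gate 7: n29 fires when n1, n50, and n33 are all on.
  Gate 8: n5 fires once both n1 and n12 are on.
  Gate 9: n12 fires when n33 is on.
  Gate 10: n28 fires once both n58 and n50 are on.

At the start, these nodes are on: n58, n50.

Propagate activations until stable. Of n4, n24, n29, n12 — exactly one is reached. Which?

n24

Gate 10: n58 and n50 on → n28 on.
n58 and n28 are on, so n1 fires (Gate 6).
n1 and n50 are on, so n21 fires (Gate 1).
Gate 3: n21 and n58 on → n24 on.
n12 would need n33 (Gate 9), but n33 never turns on. n29 would need n1, n50, and n33 (Gate 7), but n33 never turns on. n4 would need n5 (Gate 2), but n5 never turns on.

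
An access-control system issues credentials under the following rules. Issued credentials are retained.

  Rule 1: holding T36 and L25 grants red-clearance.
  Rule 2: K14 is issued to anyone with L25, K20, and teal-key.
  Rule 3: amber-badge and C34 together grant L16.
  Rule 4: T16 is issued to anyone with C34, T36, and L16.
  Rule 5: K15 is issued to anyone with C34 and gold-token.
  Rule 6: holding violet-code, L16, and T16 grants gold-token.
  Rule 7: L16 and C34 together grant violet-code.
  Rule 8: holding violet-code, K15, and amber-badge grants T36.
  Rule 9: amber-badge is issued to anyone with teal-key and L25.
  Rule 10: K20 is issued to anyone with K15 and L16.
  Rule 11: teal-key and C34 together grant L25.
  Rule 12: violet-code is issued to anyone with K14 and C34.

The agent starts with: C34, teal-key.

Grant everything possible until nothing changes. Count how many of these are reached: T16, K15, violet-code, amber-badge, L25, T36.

Holding teal-key and C34 grants L25 (Rule 11).
Holding teal-key and L25 grants amber-badge (Rule 9).
Holding amber-badge and C34 grants L16 (Rule 3).
Holding L16 and C34 grants violet-code (Rule 7).
T16 would need C34, T36, and L16 (Rule 4), but T36 is never granted.
K15 would need C34 and gold-token (Rule 5), but gold-token is never granted.
violet-code: reached.
amber-badge: reached.
L25: reached.
T36 would need violet-code, K15, and amber-badge (Rule 8), but K15 is never granted.
Reached: violet-code, amber-badge, and L25 — 3 of the 6.

3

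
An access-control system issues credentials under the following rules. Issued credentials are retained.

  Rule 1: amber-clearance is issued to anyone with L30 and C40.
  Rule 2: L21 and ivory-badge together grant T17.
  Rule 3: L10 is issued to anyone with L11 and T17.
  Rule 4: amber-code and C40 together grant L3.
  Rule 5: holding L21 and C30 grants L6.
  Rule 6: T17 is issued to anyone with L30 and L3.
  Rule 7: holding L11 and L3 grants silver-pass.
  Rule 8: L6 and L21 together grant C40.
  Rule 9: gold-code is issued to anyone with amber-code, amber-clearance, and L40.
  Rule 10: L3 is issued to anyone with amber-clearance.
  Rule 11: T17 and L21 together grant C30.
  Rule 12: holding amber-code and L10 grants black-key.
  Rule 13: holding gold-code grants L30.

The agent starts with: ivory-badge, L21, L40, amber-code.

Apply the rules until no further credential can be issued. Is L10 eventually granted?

L10 would need L11 and T17 (Rule 3), but L11 is never granted.

No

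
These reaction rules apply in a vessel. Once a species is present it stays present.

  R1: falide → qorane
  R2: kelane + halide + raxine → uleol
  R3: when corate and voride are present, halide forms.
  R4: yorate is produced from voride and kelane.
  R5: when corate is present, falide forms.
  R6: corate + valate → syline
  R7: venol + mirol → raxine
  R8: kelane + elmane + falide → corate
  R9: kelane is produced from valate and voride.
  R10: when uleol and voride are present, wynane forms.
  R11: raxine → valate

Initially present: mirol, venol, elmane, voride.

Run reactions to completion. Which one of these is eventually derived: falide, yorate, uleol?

yorate

venol and mirol present → raxine forms (R7).
raxine present → valate forms (R11).
valate and voride present → kelane forms (R9).
voride and kelane present → yorate forms (R4).
uleol would need kelane, halide, and raxine (R2), but halide never forms. falide would need corate (R5), but corate never forms.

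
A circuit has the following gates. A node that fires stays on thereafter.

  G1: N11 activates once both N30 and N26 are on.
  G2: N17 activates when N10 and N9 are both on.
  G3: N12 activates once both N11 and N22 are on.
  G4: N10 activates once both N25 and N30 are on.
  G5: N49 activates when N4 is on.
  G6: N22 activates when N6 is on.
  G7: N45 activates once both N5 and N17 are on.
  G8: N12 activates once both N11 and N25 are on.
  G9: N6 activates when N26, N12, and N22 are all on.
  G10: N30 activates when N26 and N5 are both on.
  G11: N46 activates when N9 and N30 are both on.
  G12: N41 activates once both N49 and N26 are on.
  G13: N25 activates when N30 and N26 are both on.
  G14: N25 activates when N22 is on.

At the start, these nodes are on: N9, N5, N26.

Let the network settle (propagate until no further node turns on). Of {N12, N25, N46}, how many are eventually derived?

3

G10: N26 and N5 on → N30 on.
N9 and N30 are on, so N46 activates (G11).
N30 and N26 are on, so N11 activates (G1).
G13: N30 and N26 on → N25 on.
N11 and N25 are on, so N12 activates (G8).
N12: reached.
N25: reached.
N46: reached.
All 3 are reached.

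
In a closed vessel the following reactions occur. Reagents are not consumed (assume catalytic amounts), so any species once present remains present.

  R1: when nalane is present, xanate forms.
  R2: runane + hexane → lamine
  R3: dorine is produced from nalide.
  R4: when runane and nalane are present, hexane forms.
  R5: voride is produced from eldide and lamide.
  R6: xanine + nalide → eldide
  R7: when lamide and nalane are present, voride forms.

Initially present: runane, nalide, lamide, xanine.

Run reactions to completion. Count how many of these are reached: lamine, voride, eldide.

2

xanine and nalide present → eldide forms (R6).
eldide and lamide present → voride forms (R5).
lamine would need runane and hexane (R2), but hexane never forms.
voride: reached.
eldide: reached.
Reached: voride and eldide — 2 of the 3.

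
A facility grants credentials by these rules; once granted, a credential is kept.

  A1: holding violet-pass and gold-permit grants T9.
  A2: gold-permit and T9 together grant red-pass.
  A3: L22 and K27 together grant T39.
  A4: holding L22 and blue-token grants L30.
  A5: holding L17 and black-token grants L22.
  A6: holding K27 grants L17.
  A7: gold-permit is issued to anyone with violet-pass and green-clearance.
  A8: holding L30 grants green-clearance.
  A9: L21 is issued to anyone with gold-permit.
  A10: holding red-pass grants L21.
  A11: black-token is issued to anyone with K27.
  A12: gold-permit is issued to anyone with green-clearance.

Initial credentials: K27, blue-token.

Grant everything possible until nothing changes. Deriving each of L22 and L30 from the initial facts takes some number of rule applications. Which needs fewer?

L22: Holding K27 grants L17 (A6). Holding K27 grants black-token (A11). Holding L17 and black-token grants L22 (A5). [3 rule applications]
L30: Holding K27 grants L17 (A6). Holding K27 grants black-token (A11). Holding L17 and black-token grants L22 (A5). Holding L22 and blue-token grants L30 (A4). [4 rule applications]
L22 needs fewer.

L22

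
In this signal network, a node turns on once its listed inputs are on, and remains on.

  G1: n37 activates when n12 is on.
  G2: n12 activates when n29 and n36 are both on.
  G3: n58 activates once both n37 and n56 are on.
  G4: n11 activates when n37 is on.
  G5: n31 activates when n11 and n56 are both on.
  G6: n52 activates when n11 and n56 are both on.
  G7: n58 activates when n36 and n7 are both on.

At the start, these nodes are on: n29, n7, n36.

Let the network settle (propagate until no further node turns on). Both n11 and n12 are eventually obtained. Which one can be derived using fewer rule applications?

n12: n29 and n36 are on, so n12 activates (G2). [1 rule application]
n11: G2: n29 and n36 on → n12 on. n12 is on, so n37 activates (G1). G4: n37 on → n11 on. [3 rule applications]
n12 needs fewer.

n12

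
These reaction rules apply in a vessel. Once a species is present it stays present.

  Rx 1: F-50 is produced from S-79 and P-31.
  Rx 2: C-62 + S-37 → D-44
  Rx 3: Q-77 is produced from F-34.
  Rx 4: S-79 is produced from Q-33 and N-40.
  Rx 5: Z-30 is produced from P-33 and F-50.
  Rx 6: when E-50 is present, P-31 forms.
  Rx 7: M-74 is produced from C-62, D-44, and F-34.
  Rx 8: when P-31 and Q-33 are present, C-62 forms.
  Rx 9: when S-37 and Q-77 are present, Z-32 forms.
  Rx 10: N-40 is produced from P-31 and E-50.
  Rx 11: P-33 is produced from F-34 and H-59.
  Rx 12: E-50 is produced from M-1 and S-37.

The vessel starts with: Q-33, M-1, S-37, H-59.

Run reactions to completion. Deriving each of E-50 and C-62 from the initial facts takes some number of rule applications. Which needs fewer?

E-50: M-1 and S-37 present → E-50 forms (Rx 12). [1 rule application]
C-62: M-1 and S-37 present → E-50 forms (Rx 12). E-50 present → P-31 forms (Rx 6). P-31 and Q-33 present → C-62 forms (Rx 8). [3 rule applications]
E-50 needs fewer.

E-50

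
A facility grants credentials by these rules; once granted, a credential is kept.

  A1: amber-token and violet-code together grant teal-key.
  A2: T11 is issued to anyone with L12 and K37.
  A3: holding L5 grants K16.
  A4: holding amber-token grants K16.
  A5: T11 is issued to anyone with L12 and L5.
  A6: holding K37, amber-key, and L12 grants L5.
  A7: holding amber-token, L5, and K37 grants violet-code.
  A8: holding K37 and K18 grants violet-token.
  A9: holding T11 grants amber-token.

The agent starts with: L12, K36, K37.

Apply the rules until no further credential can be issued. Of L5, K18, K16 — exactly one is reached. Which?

K16

Holding L12 and K37 grants T11 (A2).
Holding T11 grants amber-token (A9).
Holding amber-token grants K16 (A4).
L5 would need K37, amber-key, and L12 (A6), but amber-key is never granted. No rule produces K18, and it is not given.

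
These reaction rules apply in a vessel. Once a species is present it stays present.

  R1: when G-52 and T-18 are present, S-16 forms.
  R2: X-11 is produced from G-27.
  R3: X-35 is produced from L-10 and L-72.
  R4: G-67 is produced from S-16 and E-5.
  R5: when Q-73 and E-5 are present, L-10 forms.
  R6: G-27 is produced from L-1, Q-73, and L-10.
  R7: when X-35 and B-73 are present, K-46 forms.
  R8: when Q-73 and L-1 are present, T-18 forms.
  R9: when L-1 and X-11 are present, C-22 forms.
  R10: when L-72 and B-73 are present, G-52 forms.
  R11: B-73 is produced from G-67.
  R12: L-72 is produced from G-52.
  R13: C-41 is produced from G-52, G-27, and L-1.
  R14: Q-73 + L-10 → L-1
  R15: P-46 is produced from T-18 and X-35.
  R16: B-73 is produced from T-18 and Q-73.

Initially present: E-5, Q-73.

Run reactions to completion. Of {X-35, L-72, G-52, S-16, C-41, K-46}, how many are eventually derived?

X-35 would need L-10 and L-72 (R3), but L-72 never forms.
L-72 would need G-52 (R12), but G-52 never forms.
G-52 would need L-72 and B-73 (R10), but L-72 never forms.
S-16 would need G-52 and T-18 (R1), but G-52 never forms.
C-41 would need G-52, G-27, and L-1 (R13), but G-52 never forms.
K-46 would need X-35 and B-73 (R7), but X-35 never forms.
None of the 6 are reached.

0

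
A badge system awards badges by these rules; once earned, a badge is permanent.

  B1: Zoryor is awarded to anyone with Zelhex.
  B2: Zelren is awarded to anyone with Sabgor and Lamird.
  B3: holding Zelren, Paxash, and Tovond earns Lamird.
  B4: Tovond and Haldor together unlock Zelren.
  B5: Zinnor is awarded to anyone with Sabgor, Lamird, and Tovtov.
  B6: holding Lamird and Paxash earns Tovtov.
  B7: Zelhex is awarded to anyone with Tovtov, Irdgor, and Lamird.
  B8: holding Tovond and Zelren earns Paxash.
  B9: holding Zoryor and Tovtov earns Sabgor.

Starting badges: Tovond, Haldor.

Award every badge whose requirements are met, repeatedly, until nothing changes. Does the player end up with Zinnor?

Zinnor would need Sabgor, Lamird, and Tovtov (B5), but Sabgor is never earned.

No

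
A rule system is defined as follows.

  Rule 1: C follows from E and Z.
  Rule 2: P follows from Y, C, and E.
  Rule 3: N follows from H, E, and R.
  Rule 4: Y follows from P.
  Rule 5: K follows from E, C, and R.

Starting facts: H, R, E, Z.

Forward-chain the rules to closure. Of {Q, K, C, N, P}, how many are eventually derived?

3

E and Z hold, so C follows (Rule 1).
H, E, and R hold, so N follows (Rule 3).
From E, C, and R, Rule 5 gives K.
No rule produces Q, and it is not given.
K: reached.
C: reached.
N: reached.
P would need Y, C, and E (Rule 2), but Y is never established.
Reached: K, C, and N — 3 of the 5.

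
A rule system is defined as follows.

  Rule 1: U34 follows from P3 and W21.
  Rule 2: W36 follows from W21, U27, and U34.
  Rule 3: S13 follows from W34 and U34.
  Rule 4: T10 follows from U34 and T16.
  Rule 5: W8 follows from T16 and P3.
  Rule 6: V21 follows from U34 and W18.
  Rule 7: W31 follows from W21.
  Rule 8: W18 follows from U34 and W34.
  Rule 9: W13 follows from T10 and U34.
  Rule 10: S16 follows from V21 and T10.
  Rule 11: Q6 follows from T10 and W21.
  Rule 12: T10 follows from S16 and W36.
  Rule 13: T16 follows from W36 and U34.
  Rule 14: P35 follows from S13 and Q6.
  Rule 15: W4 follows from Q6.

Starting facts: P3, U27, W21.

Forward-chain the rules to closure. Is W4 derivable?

Yes

P3 and W21 hold, so U34 follows (Rule 1).
W21, U27, and U34 hold, so W36 follows (Rule 2).
W36 and U34 hold, so T16 follows (Rule 13).
From U34 and T16, Rule 4 gives T10.
T10 and W21 hold, so Q6 follows (Rule 11).
Q6 holds, so W4 follows (Rule 15).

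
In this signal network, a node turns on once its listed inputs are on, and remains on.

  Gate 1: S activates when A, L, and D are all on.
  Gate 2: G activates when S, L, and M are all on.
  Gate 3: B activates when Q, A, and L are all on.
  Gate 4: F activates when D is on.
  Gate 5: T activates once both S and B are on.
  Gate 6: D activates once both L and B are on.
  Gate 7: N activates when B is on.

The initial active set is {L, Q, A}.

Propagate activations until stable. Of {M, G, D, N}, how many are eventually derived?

2

Q, A, and L are on, so B activates (Gate 3).
B is on, so N activates (Gate 7).
Gate 6: L and B on → D on.
No rule produces M, and it is not given.
G would need S, L, and M (Gate 2), but M never turns on.
D: reached.
N: reached.
Reached: D and N — 2 of the 4.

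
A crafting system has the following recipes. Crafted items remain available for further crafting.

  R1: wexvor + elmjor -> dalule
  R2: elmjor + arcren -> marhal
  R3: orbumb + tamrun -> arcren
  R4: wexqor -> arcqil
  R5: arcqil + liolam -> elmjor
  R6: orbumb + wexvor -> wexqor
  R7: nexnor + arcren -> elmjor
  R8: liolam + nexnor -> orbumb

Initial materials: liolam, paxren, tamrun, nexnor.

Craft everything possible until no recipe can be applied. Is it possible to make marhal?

Yes

liolam + nexnor -> orbumb (R8).
Using R3, orbumb and tamrun make arcren.
Using R7, nexnor and arcren make elmjor.
Using R2, elmjor and arcren make marhal.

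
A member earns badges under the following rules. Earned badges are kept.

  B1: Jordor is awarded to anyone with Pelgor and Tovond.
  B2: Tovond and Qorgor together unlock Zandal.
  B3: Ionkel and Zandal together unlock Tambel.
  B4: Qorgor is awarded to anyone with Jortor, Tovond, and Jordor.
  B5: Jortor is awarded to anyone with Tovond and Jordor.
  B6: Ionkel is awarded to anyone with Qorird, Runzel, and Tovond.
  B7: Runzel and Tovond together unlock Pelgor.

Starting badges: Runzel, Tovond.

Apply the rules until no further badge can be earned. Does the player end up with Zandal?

With Runzel and Tovond, Pelgor is earned (B7).
With Pelgor and Tovond, Jordor is earned (B1).
With Tovond and Jordor, Jortor is earned (B5).
With Jortor, Tovond, and Jordor, Qorgor is earned (B4).
With Tovond and Qorgor, Zandal is earned (B2).

Yes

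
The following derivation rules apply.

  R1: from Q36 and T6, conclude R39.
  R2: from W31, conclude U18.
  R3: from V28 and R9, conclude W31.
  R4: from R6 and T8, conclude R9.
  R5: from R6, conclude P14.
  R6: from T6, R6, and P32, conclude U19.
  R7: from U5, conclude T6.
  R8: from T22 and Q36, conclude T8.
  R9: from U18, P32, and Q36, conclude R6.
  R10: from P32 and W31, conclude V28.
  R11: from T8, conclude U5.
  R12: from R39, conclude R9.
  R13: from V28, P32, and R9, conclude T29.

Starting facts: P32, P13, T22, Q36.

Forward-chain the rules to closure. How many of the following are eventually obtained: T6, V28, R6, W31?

1

T22 and Q36 hold, so T8 follows (R8).
T8 holds, so U5 follows (R11).
From U5, R7 gives T6.
T6: reached.
V28 would need P32 and W31 (R10), but W31 is never established.
R6 would need U18, P32, and Q36 (R9), but U18 is never established.
W31 would need V28 and R9 (R3), but V28 is never established.
Reached: T6 — 1 of the 4.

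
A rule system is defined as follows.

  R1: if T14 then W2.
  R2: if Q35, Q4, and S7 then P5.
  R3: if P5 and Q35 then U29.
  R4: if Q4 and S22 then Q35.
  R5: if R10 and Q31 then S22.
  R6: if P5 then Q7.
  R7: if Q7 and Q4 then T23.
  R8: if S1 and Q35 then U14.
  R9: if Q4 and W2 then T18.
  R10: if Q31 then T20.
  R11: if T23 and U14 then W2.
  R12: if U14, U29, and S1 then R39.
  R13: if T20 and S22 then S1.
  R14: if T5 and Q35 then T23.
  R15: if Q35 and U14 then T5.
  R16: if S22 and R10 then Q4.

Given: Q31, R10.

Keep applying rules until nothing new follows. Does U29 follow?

No

U29 would need P5 and Q35 (R3), but P5 is never established.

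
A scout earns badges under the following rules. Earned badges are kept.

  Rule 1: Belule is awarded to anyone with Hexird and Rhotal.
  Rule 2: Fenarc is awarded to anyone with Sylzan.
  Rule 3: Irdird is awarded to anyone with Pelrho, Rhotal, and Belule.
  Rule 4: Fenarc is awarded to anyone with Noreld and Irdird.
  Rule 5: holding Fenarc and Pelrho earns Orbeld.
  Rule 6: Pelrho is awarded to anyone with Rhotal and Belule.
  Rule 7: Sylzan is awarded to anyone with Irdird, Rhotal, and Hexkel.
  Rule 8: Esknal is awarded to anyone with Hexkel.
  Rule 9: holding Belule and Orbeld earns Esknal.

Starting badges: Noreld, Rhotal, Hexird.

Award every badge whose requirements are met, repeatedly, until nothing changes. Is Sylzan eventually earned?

No

Sylzan would need Irdird, Rhotal, and Hexkel (Rule 7), but Hexkel is never earned.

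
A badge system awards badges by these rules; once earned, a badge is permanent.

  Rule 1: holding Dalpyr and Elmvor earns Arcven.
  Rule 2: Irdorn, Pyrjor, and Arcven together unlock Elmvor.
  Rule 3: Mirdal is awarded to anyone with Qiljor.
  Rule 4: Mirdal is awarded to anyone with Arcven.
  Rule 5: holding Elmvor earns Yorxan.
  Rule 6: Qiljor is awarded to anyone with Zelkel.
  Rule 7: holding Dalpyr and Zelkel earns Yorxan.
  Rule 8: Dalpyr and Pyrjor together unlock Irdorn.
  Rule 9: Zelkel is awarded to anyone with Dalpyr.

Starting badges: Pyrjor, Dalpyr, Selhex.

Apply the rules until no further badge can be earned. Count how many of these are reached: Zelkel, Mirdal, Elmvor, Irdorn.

With Dalpyr, Zelkel is earned (Rule 9).
With Dalpyr and Pyrjor, Irdorn is earned (Rule 8).
With Zelkel, Qiljor is earned (Rule 6).
With Qiljor, Mirdal is earned (Rule 3).
Zelkel: reached.
Mirdal: reached.
Elmvor would need Irdorn, Pyrjor, and Arcven (Rule 2), but Arcven is never earned.
Irdorn: reached.
Reached: Zelkel, Mirdal, and Irdorn — 3 of the 4.

3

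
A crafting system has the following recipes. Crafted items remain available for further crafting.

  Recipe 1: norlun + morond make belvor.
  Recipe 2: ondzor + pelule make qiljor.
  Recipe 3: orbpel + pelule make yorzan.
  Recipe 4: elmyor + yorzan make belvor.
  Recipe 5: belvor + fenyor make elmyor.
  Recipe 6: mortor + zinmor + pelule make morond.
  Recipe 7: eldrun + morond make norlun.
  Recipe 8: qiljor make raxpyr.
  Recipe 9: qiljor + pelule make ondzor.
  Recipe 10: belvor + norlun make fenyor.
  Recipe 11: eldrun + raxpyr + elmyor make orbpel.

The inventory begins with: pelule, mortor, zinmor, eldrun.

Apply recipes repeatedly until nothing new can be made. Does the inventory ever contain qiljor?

No

qiljor would need ondzor and pelule (Recipe 2), but ondzor is never obtained.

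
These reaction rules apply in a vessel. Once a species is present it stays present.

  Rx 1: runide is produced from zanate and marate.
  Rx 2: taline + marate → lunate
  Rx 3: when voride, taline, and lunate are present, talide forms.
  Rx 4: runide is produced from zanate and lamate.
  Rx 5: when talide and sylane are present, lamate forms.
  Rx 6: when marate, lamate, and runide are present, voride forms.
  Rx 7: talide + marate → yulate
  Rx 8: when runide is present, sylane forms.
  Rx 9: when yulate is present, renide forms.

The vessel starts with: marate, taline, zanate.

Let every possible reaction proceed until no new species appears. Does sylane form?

Yes

zanate and marate present → runide forms (Rx 1).
runide present → sylane forms (Rx 8).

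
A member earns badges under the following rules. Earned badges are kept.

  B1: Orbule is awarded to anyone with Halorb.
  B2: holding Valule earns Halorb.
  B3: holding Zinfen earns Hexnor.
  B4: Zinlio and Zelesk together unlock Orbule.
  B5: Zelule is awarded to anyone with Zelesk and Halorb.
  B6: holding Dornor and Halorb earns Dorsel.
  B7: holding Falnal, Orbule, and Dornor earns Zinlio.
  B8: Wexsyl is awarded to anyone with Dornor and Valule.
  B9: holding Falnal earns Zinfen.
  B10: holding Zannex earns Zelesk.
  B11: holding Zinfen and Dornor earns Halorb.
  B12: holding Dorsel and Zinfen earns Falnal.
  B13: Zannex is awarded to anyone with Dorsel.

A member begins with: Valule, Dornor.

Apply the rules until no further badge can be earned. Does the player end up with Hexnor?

Hexnor would need Zinfen (B3), but Zinfen is never earned.

No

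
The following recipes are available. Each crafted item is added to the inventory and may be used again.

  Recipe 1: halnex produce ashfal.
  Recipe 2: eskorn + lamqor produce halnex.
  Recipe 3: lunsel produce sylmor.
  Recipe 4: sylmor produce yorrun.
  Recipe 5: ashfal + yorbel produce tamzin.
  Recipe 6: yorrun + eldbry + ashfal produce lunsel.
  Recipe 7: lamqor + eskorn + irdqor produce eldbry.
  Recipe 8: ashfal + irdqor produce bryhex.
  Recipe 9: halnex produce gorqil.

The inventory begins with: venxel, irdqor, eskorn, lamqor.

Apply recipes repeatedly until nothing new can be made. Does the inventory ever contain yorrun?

No

yorrun would need sylmor (Recipe 4), but sylmor is never obtained.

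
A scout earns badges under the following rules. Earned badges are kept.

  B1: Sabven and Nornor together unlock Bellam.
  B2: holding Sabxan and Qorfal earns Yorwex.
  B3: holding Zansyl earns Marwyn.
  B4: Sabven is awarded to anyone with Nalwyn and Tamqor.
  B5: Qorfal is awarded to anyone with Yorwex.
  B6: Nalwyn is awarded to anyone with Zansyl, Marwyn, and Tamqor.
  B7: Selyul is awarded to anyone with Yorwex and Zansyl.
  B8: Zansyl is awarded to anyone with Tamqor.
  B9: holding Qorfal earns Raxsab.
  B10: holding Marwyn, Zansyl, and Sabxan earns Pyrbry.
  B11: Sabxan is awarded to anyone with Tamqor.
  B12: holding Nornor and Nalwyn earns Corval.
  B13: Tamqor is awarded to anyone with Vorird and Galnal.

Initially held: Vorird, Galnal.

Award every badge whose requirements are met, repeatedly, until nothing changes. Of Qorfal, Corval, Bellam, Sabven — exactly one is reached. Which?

Sabven

With Vorird and Galnal, Tamqor is earned (B13).
With Tamqor, Zansyl is earned (B8).
With Zansyl, Marwyn is earned (B3).
With Zansyl, Marwyn, and Tamqor, Nalwyn is earned (B6).
With Nalwyn and Tamqor, Sabven is earned (B4).
Corval would need Nornor and Nalwyn (B12), but Nornor is never earned. Bellam would need Sabven and Nornor (B1), but Nornor is never earned. Qorfal would need Yorwex (B5), but Yorwex is never earned.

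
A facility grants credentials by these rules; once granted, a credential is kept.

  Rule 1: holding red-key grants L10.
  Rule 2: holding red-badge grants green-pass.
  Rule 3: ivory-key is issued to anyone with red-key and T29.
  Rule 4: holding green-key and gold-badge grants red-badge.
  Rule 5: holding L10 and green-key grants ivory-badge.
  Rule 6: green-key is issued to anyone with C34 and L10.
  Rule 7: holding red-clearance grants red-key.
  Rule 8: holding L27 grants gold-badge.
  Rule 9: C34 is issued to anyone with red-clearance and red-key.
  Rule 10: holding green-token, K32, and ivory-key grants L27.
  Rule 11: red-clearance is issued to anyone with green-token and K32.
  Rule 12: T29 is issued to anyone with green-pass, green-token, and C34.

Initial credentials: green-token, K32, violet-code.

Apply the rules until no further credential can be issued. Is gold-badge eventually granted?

No

gold-badge would need L27 (Rule 8), but L27 is never granted.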